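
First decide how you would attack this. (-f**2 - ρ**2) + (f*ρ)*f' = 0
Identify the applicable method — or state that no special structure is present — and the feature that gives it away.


Verdict: the homogeneous substitution — the slope is degree-zero homogeneous: the ratio substitution v = f/ρ collapses it. This doubles as a Bernoulli equation in the unknown as written; the homogeneous route needs no setup at all.


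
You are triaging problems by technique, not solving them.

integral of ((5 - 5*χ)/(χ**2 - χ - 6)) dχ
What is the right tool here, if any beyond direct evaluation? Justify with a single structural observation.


Diagnosis: partial fractions — break χ**2 - χ - 6 into its roots and the integral splits into logarithm-sized bites.


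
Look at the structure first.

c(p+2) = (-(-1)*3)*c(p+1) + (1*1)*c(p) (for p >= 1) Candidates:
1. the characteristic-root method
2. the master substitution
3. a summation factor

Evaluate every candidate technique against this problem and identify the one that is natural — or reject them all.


Diagnosis: the characteristic-root method — the recurrence treats every index alike (constant coefficients, no forcing) — precisely the regime where r^p trials close it.
- the characteristic-root method: applicable, and directly so.
- the master substitution: the recursive argument is a shift of the index, not a fixed fraction of it.
- a summation factor: a summation factor telescopes one-step recursions; this one carries higher-order memory.


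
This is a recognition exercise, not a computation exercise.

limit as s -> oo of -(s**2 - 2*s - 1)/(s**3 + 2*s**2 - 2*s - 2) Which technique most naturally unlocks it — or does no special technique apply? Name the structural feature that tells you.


Best approach: dominant-term comparison — divide by the highest power of s present: lower-order terms vanish and the dominant ratio remains. As a single quotient, the ∞/∞ shape would yield to repeated differentiation as well — the growth comparison gets there in one look.


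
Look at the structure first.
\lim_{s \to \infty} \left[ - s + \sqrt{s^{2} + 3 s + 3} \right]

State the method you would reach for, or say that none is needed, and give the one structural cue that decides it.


Diagnosis: conjugate multiplication — both pieces blow up but their difference is finite; the conjugate trick rationalizes \sqrt{s^{2} + 3 s + 3} - s.


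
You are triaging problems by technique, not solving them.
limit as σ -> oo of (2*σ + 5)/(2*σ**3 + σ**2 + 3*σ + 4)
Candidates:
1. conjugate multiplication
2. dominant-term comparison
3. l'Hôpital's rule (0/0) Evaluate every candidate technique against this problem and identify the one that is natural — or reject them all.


Technique: dominant-term comparison — at large σ only the top-degree terms survive; compare the leading terms and the limit falls out.
- conjugate multiplication — multiplying by a conjugate would not remove any indeterminacy here.
- dominant-term comparison: a fit — the right tool for this form.
- l'Hôpital's rule (0/0): as a single quotient the expression runs to ∞/∞ at the limit point — an at-infinity form of the rule would apply, though the leading-growth comparison is the direct reading.


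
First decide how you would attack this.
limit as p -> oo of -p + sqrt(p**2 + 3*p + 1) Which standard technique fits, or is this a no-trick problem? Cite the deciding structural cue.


Diagnosis: conjugate multiplication — divergence minus divergence hides a finite answer — expose it by pairing sqrt(p**2 + 3*p + 1) - p with its conjugate.


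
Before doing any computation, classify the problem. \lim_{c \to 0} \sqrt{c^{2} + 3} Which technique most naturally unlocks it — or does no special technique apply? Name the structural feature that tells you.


Technique: no special technique — no vanishing denominator and no indeterminate clash at the point — evaluation is immediate.


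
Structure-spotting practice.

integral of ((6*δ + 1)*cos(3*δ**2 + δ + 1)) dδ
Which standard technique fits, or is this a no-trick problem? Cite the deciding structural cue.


Method: u-substitution — the only nontrivial dependence routes through 3*δ**2 + δ + 1, whose derivative supplies the leftover factor up to a constant multiple — u = 3*δ**2 + δ + 1 flattens it.


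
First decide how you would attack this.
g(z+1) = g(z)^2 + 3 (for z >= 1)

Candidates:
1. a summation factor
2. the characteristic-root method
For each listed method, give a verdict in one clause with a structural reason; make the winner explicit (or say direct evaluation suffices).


Verdict: no special technique — the update rule curves (it is not linear in the unknown sequence), so no superposition-based closed form attaches — iterate or study it directly.
- a summation factor: the recursion is nonlinear — outside the first-order linear family a summation factor addresses.
- the characteristic-root method: the recursion is nonlinear in the sequence values, so no linear-modes ansatz applies.


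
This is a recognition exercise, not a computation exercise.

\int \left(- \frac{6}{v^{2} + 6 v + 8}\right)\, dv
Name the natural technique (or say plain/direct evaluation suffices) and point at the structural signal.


Verdict: partial fractions — the integrand is a proper rational function and its denominator v^{2} + 6 v + 8 factors into distinct pieces, so it splits into simple fractions.


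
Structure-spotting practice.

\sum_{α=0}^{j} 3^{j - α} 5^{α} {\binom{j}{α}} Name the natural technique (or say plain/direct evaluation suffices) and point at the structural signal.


Method: the binomial theorem — the binomial coefficients weight matched powers of 5 and 3, which is exactly the expansion of a binomial power.


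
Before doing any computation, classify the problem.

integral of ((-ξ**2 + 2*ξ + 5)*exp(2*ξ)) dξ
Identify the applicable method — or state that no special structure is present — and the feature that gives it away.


Method: integration by parts — a polynomial factor -ξ**2 + 2*ξ + 5 multiplies exp(2*ξ); differentiating -ξ**2 + 2*ξ + 5 lowers its degree while exp(2*ξ) integrates cleanly, so parts wins.


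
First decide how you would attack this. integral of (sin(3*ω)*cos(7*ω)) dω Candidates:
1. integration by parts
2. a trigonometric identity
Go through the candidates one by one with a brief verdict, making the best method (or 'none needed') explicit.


Verdict: a trigonometric identity — distinct frequencies under one product (sin(3*ω)*cos(7*ω)): the product-to-sum identity is the systematic route to an integrable form.
- integration by parts: not the natural route: no polynomial-kernel product appears — a recursive parts reduction of the trigonometric product exists, but the identity rewrite is direct.
- a trigonometric identity: a fit — the right tool for this form.


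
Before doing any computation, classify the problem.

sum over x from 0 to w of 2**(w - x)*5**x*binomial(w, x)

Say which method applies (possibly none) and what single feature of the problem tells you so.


Diagnosis: the binomial theorem — the binomial coefficients weight matched powers of 5 and 2, which is exactly the expansion of a binomial power.


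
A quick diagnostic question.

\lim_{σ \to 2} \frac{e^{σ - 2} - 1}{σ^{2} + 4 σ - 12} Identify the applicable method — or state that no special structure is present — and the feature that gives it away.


Verdict: l'Hôpital's rule (0/0) — numerator and denominator both vanish at 2 — a genuine 0/0 form, which is exactly when l'Hôpital applies. The standard small-argument limits would also carry it; the rule is the systematic route.


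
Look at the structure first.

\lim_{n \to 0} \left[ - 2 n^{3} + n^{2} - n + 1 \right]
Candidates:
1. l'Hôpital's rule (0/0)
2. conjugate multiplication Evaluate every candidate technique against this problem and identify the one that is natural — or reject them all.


Best approach: no special technique — the expression is continuous at 0 — substitute and evaluate; no indeterminate form appears.
- l'Hôpital's rule (0/0): substituting the point gives a finite value outright — there is no indeterminate clash to repair.
- conjugate multiplication: there are no radicals in tension whose conjugate would simplify matters.


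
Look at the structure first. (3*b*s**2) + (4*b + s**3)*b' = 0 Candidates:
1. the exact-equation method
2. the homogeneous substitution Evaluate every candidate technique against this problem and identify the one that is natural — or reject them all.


Technique: the exact-equation method — check exactness first: here it holds (3*b*s**2, 4*b + s**3 have matching cross partials), so no integrating factor is needed.
- the exact-equation method — a fit — the right tool for this form.
- the homogeneous substitution — the slope is not a function of the ratio of the variables alone.


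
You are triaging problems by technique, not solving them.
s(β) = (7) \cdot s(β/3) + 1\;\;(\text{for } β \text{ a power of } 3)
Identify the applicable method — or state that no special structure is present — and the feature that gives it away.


Diagnosis: the master substitution — the argument contracts 3-fold per step: reindex β exponentially and solve the linear recurrence in the new index.


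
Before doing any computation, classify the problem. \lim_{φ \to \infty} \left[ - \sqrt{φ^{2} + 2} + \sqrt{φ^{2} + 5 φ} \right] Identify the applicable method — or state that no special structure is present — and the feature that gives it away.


Diagnosis: conjugate multiplication — two divergent pieces with a minus sign between them and a radical in the mix: rationalize \sqrt{φ^{2} + 5 φ} - \sqrt{φ^{2} + 2} before any limit law applies.


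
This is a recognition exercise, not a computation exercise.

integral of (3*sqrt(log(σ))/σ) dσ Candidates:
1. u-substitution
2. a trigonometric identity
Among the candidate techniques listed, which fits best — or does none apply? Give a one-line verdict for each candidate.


Technique: u-substitution — collected, the integrand has one factor that is, up to a constant, the derivative of an inner expression the rest depends on — substitute for that inner expression.
- u-substitution: applies; the problem has the shape this method handles.
- a trigonometric identity — there is no trigonometric structure at all — the integrand carries no sine or cosine to rewrite.


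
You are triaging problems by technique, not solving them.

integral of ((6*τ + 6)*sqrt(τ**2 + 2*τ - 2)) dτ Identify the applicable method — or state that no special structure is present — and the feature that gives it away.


Verdict: u-substitution — gathered as a product, the integrand carries the factor 6*τ + 6 — up to a constant, the derivative of the inner expression τ**2 + 2*τ - 2 — so u = τ**2 + 2*τ - 2 collapses the integral.


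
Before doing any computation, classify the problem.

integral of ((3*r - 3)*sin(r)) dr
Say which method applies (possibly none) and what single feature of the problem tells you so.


Verdict: integration by parts — a polynomial 3*r - 3 against the kernel sin(r) is the signature bounded-ladder case for integration by parts.


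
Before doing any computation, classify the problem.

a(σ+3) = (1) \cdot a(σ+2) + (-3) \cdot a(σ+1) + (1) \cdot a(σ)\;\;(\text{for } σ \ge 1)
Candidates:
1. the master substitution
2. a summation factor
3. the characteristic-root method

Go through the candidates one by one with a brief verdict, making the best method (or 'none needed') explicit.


Best approach: the characteristic-root method — shift-invariance with fixed coefficients calls for exponential trials; the characteristic polynomial finds every r^σ.
- the master substitution: the recursion steps by a constant offset, so exponential reindexing is pointless.
- a summation factor — a summation factor telescopes one-step recursions; this one carries higher-order memory.
- the characteristic-root method — yes, a natural case for it.


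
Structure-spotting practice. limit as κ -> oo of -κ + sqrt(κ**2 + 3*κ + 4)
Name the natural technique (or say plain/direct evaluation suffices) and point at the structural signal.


Verdict: conjugate multiplication — the difference sqrt(κ**2 + 3*κ + 4) - κ is an ∞ − ∞ stalemate; its conjugate partner breaks the tie.


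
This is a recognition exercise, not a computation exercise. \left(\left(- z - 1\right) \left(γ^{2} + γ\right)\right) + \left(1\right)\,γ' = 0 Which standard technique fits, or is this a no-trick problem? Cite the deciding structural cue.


Diagnosis: separation of variables — all dependence on the two variables factors apart, the defining separable shape. Rearranged, this also fits the Bernoulli template directly; separation reads the product structure as given.


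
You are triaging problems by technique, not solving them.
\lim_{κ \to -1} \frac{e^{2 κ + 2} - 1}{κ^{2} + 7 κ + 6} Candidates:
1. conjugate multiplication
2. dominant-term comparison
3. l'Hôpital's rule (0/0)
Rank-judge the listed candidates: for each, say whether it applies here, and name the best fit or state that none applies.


Diagnosis: l'Hôpital's rule (0/0) — both numerator and denominator vanish at -1: the genuine 0/0 indeterminate that l'Hôpital exists for. A local series expansion at the point resolves it as well; the rule is the packaged version of that step.
- conjugate multiplication: multiplying by a conjugate would not remove any indeterminacy here.
- dominant-term comparison: this is not a rational comparison of growth rates at infinity.
- l'Hôpital's rule (0/0): applies; the problem has the shape this method handles.


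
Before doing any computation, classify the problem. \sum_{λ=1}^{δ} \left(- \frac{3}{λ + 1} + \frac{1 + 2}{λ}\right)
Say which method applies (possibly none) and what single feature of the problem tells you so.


Diagnosis: telescoping — difference-of-shifts structure (each term adds \frac{1 + 2}{λ}, then subtracts its one-index-advanced value, which the following term adds back) leaves only the first and last pieces standing.


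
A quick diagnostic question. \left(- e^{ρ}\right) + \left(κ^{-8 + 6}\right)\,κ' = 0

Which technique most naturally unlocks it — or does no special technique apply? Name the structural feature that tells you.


Verdict: separation of variables — one side of the product carries the independent variable, the other the unknown — the textbook separation shape. The equation is exact as it stands too — a potential function exists — though separation reads the split structure directly.


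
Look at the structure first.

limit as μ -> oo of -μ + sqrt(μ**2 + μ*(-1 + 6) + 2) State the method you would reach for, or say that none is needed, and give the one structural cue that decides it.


Verdict: conjugate multiplication — the difference sqrt(μ**2 + μ*(-1 + 6) + 2) - μ is an ∞ − ∞ stalemate; its conjugate partner breaks the tie.


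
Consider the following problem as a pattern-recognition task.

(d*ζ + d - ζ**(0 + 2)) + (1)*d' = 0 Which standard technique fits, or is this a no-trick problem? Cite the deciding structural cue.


Verdict: a linear integrating factor — linear in the unknown with genuine forcing: multiply through by the exponential of the integrated coefficient and the left side closes into one derivative.


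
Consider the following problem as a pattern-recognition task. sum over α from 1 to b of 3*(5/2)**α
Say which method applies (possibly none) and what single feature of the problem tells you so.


Method: the geometric series formula — each term is 5/2 times the previous one, so the geometric-series formula applies directly.


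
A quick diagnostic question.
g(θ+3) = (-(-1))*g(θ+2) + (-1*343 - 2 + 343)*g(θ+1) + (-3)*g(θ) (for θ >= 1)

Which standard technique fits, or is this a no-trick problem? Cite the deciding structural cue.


Method: the characteristic-root method — because shifting θ leaves the equation's coefficients unchanged, exponential trials reduce it to algebra.


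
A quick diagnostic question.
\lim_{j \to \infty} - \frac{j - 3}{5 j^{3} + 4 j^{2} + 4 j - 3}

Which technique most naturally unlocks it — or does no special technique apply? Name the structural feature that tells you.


Technique: dominant-term comparison — at large j only the top-degree terms survive; compare the leading terms and the limit falls out. As a single quotient, the ∞/∞ shape would yield to repeated differentiation as well — the growth comparison gets there in one look.


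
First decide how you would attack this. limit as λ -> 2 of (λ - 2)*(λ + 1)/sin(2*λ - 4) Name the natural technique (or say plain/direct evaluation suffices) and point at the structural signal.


Diagnosis: l'Hôpital's rule (0/0) — both numerator and denominator vanish at 2: the genuine 0/0 indeterminate that l'Hôpital exists for. A first-order expansion at the point is an equally standard path; the rule packages it.


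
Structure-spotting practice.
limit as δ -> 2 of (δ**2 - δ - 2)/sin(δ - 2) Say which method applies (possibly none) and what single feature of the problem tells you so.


Verdict: l'Hôpital's rule (0/0) — substituting 2 gives 0 over 0; differentiate top and bottom once and re-evaluate. One could equally expand both pieces locally and compare leading terms; the rule does that in one stroke.


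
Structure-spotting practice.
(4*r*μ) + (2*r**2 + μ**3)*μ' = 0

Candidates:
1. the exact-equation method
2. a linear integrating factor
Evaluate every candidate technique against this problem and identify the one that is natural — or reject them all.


Verdict: the exact-equation method — equality of cross partials is the green light — assemble the potential function term by term.
- the exact-equation method: yes — fits the structure here.
- a linear integrating factor: a nonlinear term in the unknown puts this outside the integrating-factor template.


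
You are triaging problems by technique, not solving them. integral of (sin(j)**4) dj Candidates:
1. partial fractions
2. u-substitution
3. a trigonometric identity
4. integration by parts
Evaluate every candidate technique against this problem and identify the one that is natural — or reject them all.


Technique: a trigonometric identity — sin(j)**4 is an even power — the power-reduction identity rewrites it into first-degree cosines.
- partial fractions — there is no rational-function structure to decompose.
- u-substitution — no subexpression of the integrand pairs with its own derivative as a factor — individual terms may offer their own substitutions, but any change of variable covering the whole integral would have to be constructed from outside the expression.
- a trigonometric identity: a fit — the right tool for this form.
- integration by parts — not the natural route: no polynomial-kernel product appears — a recursive parts reduction of the trigonometric product exists, but the identity rewrite is direct.


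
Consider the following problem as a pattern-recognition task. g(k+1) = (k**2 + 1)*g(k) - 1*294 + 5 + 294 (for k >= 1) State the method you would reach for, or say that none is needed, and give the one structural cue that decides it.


Method: a summation factor — an index-dependent multiplier k**2 + 1 rules out characteristic roots; a summation factor converts it to a pure difference.


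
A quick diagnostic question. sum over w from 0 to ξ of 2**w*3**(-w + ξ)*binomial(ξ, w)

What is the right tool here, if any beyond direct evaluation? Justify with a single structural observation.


Method: the binomial theorem — terms weighting binomial(ξ, w) against matched powers of 2 and 3 reassemble into (2 + 3)^ξ by the binomial theorem.


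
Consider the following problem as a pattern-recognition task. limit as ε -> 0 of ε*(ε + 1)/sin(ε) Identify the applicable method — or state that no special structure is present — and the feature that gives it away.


Diagnosis: l'Hôpital's rule (0/0) — numerator and denominator both vanish at 0 — a genuine 0/0 form, which is exactly when l'Hôpital applies. A first-order expansion at the point is an equally standard path; the rule packages it.


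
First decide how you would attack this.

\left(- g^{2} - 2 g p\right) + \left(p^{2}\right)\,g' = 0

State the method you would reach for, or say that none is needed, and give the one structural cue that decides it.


Technique: the homogeneous substitution — solved for the derivative, the right side is unchanged under scaling p and g together — it depends only on the ratio g/p, so substitute a single ratio variable. Rearranged, this also fits the Bernoulli template directly; the homogeneous substitution reads the structure without the rearrangement.


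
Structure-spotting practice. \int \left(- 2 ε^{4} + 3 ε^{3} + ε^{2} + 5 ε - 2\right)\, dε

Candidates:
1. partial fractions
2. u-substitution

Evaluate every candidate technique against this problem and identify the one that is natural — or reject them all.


Verdict: no special technique — the integrand is a sum of constant multiples of powers of ε — integrate term by term.
- partial fractions: there is no rational-function structure to decompose.
- u-substitution: no substitution does more than relabel what direct integration already handles.


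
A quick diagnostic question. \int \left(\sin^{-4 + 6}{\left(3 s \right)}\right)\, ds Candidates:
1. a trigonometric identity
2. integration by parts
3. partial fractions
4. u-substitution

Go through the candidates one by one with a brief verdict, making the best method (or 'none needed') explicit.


Diagnosis: a trigonometric identity — \sin^{-4 + 6}{\left(3 s \right)} is an even power — the power-reduction identity rewrites it into first-degree cosines.
- a trigonometric identity — applies; the problem has the shape this method handles.
- integration by parts — not the fit here: there is no polynomial factor to ladder down — parts can still close the trigonometric product by recursion, though the identity rewrite is the direct route.
- partial fractions: the expression is not a ratio of polynomials that decomposes further.
- u-substitution: no subexpression of the integrand serves as a whole-integral substitution inner — individual terms may offer their own, but none carries its derivative as a factor of the full integrand; a working change of variable would have to be constructed from outside the expression.


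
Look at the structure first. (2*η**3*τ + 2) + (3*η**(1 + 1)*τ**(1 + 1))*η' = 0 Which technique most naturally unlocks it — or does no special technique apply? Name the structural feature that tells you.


Diagnosis: the exact-equation method — because the two cross partials coincide, the form is conservative as written — recover its potential in (τ, η).


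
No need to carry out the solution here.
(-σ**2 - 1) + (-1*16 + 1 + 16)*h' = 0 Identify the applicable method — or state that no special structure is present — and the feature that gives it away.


Diagnosis: no special technique — the slope is a pure function of σ; integrate both sides and be done.


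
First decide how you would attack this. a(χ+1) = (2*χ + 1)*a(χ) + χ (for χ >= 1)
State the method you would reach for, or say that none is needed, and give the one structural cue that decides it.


Diagnosis: a summation factor — the coefficient 2*χ + 1 drifts with the index, so no fixed root exists; normalizing by the cumulative product telescopes it.


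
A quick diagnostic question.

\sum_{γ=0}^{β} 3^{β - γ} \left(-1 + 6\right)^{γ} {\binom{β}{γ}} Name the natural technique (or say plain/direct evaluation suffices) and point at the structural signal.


Verdict: the binomial theorem — {\binom{β}{γ}} weighting matched powers of (-1 + 6) and 3 is the expanded form of ((-1 + 6) + 3)^β — fold it back up.


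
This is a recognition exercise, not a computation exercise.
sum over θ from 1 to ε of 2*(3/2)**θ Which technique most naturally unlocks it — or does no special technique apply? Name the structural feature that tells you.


Verdict: the geometric series formula — the ratio of consecutive terms is the constant 3/2, independent of the index — a geometric sum.


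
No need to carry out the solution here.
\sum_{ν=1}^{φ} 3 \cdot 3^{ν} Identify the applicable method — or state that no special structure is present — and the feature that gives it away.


Best approach: the geometric series formula — each summand is the previous one scaled by 3; that constant multiplier is itself the geometric structure.


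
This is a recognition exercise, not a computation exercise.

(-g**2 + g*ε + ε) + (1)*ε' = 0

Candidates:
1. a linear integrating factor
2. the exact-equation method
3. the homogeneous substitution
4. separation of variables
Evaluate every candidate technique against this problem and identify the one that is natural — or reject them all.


Best approach: a linear integrating factor — linear in the unknown with genuine forcing: multiply through by the exponential of the integrated coefficient and the left side closes into one derivative.
- a linear integrating factor — yes — fits the structure here.
- the exact-equation method — exactness fails on the nose — the mixed partials do not match.
- the homogeneous substitution: rescaling both variables together changes the slope, so no ratio substitution collapses it.
- separation of variables: no algebra isolates the independent variable on one side and the unknown on the other.


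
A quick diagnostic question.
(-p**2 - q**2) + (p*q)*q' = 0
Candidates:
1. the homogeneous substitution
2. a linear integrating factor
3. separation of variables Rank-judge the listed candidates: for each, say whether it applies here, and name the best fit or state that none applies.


Method: the homogeneous substitution — the slope's numerator and denominator have matching total degree, so it depends only on q/p and the ratio substitution collapses it. Rearranged, this also fits the Bernoulli template directly; the homogeneous substitution reads the structure without the rearrangement.
- the homogeneous substitution: applicable, and directly so.
- a linear integrating factor: the unknown enters nonlinearly (through a power, a denominator, or a transcendental function), which the linear integrating-factor recipe cannot absorb as-is — any repair would come from a preliminary substitution, not the factor.
- separation of variables: the two dependences do not factor apart.


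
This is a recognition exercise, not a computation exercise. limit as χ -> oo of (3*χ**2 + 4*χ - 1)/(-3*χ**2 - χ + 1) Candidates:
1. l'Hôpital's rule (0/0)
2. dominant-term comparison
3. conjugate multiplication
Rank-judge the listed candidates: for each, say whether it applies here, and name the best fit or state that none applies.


Best approach: dominant-term comparison — divide by the highest power of χ present: lower-order terms vanish and the dominant ratio remains.
- l'Hôpital's rule (0/0): as a single quotient the expression runs to ∞/∞ at the limit point — an at-infinity form of the rule would apply, though the leading-growth comparison is the direct reading.
- dominant-term comparison — yes — fits the structure here.
- conjugate multiplication: multiplying by a conjugate would not remove any indeterminacy here.


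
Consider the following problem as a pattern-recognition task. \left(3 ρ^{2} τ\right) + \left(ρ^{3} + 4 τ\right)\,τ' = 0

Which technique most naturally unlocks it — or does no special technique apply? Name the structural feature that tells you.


Best approach: the exact-equation method — the mixed-partials test passes for 3 ρ^{2} τ and ρ^{3} + 4 τ, so a potential function exists as presented.


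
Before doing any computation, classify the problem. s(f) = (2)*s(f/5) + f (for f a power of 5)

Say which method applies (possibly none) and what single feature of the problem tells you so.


Diagnosis: the master substitution — the argument contracts 5-fold per step: reindex f exponentially and solve the linear recurrence in the new index.


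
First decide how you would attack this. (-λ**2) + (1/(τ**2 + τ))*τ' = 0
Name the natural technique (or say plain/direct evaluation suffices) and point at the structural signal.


Technique: separation of variables — solved for the derivative, the right side splits multiplicatively into a function of each variable alone — divide and integrate each side. Rearranged, this also fits the Bernoulli template directly; separation reads the product structure as given.


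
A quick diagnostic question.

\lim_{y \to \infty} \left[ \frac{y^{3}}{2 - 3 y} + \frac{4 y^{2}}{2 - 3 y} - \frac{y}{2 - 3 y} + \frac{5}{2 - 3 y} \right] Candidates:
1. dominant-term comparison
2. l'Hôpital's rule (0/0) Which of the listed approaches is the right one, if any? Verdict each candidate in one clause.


Technique: dominant-term comparison — divide by the highest power of y present: lower-order terms vanish and the dominant ratio remains.
- dominant-term comparison — applicable, and directly so.
- l'Hôpital's rule (0/0) — viewed as a single quotient this runs to ∞/∞, not the 0/0 clash this candidate addresses; an at-infinity variant of the rule would resolve it, but comparing leading growth reads the answer without differentiating.


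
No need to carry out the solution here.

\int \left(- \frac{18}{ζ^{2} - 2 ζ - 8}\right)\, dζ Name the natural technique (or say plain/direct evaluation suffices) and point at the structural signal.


Diagnosis: partial fractions — rational integrand, reducible denominator ζ^{2} - 2 ζ - 8: decompose first, integrate second.


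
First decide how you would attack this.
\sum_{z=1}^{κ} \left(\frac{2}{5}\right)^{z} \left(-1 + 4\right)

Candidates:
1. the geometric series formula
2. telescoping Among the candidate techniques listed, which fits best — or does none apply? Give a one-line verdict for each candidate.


Method: the geometric series formula — consecutive terms stand in a fixed index-free ratio — the geometric sum formula closes it.
- the geometric series formula — applies; the problem has the shape this method handles.
- telescoping: writing out consecutive terms as given produces no pairwise cancellation.


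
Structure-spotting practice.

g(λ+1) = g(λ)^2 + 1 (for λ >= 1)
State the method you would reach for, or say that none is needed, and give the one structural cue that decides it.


Verdict: no special technique — the sequence value feeds back through itself nonlinearly — linear superposition fails, and every superposition-based closed form fails with it.


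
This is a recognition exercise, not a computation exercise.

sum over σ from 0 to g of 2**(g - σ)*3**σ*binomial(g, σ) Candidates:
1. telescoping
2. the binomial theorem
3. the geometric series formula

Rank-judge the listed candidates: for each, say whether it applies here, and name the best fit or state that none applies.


Best approach: the binomial theorem — binomial(g, σ) weighting matched powers of 3 and 2 is the expanded form of (3 + 2)^g — fold it back up.
- telescoping — the terms as presented offer no neighboring cancellation — a telescoping rewrite may exist, but the displayed structure does not hand one over.
- the binomial theorem: a fit — the right tool for this form.
- the geometric series formula — the term-to-term ratio changes with the index, so the geometric formula cannot close it.


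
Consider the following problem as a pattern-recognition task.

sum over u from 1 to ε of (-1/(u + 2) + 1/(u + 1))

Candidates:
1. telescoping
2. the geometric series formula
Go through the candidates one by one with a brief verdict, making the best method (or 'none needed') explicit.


Method: telescoping — the summand is 1/(u + 1) minus the same expression shifted by one, so consecutive terms cancel in pairs.
- telescoping: yes, a natural case for it.
- the geometric series formula: the term-to-term ratio changes with the index, so the geometric formula cannot close it.


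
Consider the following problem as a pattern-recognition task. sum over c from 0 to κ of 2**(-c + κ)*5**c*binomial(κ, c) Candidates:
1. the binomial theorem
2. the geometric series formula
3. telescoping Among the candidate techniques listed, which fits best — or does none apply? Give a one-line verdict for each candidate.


Method: the binomial theorem — the summand is term c of a binomial expansion in 5 and 2; the whole sum is a single power.
- the binomial theorem: applies; the problem has the shape this method handles.
- the geometric series formula — no single multiplier carries one term to the next throughout the sum.
- telescoping: the summand is not presented as a shifted difference — a telescoping rewrite may exist, but the displayed structure does not offer one.


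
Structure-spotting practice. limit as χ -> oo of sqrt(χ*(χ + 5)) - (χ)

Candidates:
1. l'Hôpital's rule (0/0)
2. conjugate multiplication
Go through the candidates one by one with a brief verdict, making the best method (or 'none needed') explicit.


Verdict: conjugate multiplication — an infinity-minus-infinity difference with a surviving radical — multiply by the conjugate to cancel the divergence.
- l'Hôpital's rule (0/0) — the expression is a difference driving to ∞ − ∞, not a 0/0 quotient — there is no ratio for the rule to differentiate.
- conjugate multiplication — applies; the problem has the shape this method handles.


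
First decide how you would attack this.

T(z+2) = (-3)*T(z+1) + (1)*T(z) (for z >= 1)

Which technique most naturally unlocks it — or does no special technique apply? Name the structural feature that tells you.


Verdict: the characteristic-root method — linear, homogeneous, constant coefficients: solutions of the form r^z exist — find the roots of the characteristic polynomial.


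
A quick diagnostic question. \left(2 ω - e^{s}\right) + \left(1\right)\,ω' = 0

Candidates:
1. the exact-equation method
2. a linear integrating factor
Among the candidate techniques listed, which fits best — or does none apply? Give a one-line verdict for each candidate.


Verdict: a linear integrating factor — the equation is linear in ω with coefficient 2; multiplying by the integrating factor exp(∫2) makes the left side a perfect derivative.
- the exact-equation method — the mixed-partials test fails on this split — it is not an exact differential as presented.
- a linear integrating factor — applicable, and directly so.


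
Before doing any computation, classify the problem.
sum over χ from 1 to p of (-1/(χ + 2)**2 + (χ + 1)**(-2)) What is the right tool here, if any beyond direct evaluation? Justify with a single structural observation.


Verdict: telescoping — the summand is (χ + 1)**(-2) minus the same expression shifted by one, so consecutive terms cancel in pairs.


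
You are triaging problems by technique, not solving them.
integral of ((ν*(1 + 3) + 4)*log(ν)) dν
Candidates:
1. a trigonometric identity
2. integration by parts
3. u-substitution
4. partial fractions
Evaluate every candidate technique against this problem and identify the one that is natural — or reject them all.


Best approach: integration by parts — the presence of log(ν) against a polynomial factor is the standard differentiate-the-log setup.
- a trigonometric identity: there is no trigonometric structure at all — the integrand carries no sine or cosine to rewrite.
- integration by parts — yes, a natural case for it.
- u-substitution — no subexpression of the integrand serves as a whole-integral substitution inner — individual terms may offer their own, but none carries its derivative as a factor of the full integrand; a working change of variable would have to be constructed from outside the expression.
- partial fractions: there is no rational-function structure to decompose.


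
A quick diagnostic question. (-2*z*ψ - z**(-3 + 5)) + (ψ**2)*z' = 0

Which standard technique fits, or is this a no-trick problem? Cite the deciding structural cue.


Best approach: the homogeneous substitution — the slope's numerator and denominator share total degree; set v = z/ψ and the equation drops to separable form. A Bernoulli substitution is a fair alternative on this equation directly; the homogeneous reading takes it as given.


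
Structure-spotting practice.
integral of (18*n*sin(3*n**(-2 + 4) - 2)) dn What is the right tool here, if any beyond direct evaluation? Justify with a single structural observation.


Technique: u-substitution — the only nontrivial dependence routes through (3*n**(-2 + 4) - 2), whose derivative supplies the leftover factor up to a constant multiple — u = (3*n**(-2 + 4) - 2) flattens it.


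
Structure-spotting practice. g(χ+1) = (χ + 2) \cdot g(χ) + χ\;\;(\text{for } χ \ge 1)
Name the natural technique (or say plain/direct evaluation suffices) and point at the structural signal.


Technique: a summation factor — it is first-order linear but the coefficient χ + 2 depends on the index, so multiply through by a summation factor to telescope it.


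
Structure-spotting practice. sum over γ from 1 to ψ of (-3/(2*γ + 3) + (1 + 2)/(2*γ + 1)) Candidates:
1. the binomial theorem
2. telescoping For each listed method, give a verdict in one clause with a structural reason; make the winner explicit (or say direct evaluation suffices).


Method: telescoping — write out three consecutive terms and watch the interior cancel: the advanced copy one term subtracts reappears as the very next term's leading piece, pair after pair.
- the binomial theorem — the summand does not match any term pattern of an expanded binomial power.
- telescoping — applies; the problem has the shape this method handles.


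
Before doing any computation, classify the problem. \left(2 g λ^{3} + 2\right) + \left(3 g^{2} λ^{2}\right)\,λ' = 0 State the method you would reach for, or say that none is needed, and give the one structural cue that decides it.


Best approach: the exact-equation method — the cross partial derivatives of 2 g λ^{3} + 2 and 3 g^{2} λ^{2} agree, so the left side is the total differential of one potential in g and λ.


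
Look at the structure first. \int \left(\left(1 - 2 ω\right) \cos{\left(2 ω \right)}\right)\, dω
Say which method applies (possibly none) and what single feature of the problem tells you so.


Best approach: integration by parts — a polynomial factor 1 - 2 ω multiplies \cos{\left(2 ω \right)}; differentiating 1 - 2 ω lowers its degree while \cos{\left(2 ω \right)} integrates cleanly, so parts wins.


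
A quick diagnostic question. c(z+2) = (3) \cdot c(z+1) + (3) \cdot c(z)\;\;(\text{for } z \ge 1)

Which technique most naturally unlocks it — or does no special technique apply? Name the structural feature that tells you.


Verdict: the characteristic-root method — the recurrence treats every index alike (constant coefficients, no forcing) — precisely the regime where r^z trials close it.


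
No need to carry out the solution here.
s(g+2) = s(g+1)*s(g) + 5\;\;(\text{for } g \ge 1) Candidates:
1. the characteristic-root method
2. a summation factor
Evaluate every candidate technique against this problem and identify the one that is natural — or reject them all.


Method: no special technique — the map from one term to the next is curved, not linear, so linear closed-form machinery does not attach.
- the characteristic-root method — nonlinearity rules out exponential-mode superposition from the start.
- a summation factor — no summation factor applies — the rule is not linear in the sequence values.
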